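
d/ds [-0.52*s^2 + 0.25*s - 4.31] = 0.25 - 1.04*s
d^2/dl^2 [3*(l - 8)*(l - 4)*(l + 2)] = 18*l - 60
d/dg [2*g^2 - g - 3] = 4*g - 1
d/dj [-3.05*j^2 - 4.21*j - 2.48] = -6.1*j - 4.21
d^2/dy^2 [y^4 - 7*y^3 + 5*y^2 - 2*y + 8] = 12*y^2 - 42*y + 10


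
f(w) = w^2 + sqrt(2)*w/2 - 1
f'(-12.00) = -23.29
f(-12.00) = 134.51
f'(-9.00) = -17.29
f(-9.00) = 73.64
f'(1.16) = 3.03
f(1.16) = 1.17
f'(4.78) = 10.27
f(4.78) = 25.23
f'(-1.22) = -1.73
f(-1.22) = -0.37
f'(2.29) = 5.29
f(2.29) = 5.86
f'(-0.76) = -0.81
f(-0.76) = -0.96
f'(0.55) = 1.81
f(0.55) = -0.31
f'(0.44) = 1.59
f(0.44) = -0.50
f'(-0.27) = 0.17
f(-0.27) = -1.12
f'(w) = 2*w + sqrt(2)/2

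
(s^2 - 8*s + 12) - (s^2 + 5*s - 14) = 26 - 13*s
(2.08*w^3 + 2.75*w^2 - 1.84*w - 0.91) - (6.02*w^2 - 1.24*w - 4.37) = 2.08*w^3 - 3.27*w^2 - 0.6*w + 3.46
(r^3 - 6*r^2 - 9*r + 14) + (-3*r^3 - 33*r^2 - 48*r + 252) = -2*r^3 - 39*r^2 - 57*r + 266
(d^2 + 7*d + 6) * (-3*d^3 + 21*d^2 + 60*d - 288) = -3*d^5 + 189*d^3 + 258*d^2 - 1656*d - 1728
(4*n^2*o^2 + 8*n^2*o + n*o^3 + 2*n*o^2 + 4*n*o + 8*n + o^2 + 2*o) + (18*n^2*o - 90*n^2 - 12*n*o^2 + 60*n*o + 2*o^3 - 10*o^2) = 4*n^2*o^2 + 26*n^2*o - 90*n^2 + n*o^3 - 10*n*o^2 + 64*n*o + 8*n + 2*o^3 - 9*o^2 + 2*o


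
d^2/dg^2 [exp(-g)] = exp(-g)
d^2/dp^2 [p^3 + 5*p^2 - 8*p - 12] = 6*p + 10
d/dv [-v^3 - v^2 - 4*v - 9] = -3*v^2 - 2*v - 4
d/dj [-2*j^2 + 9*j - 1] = 9 - 4*j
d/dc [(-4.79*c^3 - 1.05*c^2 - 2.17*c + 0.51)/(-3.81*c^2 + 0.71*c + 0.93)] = (18.2499*c^4 - 6.8018*c^3 - 22.3773*c^2 + 1.9332*c - 2.3802)/(14.5161*c^4 - 5.4102*c^3 - 6.5825*c^2 + 1.3206*c + 0.8649)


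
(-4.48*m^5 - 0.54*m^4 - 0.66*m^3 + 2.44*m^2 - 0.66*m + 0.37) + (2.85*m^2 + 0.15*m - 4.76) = -4.48*m^5 - 0.54*m^4 - 0.66*m^3 + 5.29*m^2 - 0.51*m - 4.39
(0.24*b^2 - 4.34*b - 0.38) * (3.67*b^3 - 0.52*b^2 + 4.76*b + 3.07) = 0.8808*b^5 - 16.0526*b^4 + 2.0046*b^3 - 19.724*b^2 - 15.1326*b - 1.1666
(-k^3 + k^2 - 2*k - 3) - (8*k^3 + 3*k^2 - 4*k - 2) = -9*k^3 - 2*k^2 + 2*k - 1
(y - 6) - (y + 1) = -7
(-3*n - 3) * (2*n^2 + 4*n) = -6*n^3 - 18*n^2 - 12*n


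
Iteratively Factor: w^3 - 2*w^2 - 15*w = (w)*(w^2 - 2*w - 15) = w*(w + 3)*(w - 5)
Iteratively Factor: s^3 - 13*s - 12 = (s - 4)*(s^2 + 4*s + 3) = (s - 4)*(s + 3)*(s + 1)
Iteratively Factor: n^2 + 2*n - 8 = (n + 4)*(n - 2)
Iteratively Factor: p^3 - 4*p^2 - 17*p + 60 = (p - 3)*(p^2 - p - 20) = (p - 5)*(p - 3)*(p + 4)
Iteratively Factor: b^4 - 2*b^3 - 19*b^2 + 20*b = (b - 5)*(b^3 + 3*b^2 - 4*b) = b*(b - 5)*(b^2 + 3*b - 4) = b*(b - 5)*(b + 4)*(b - 1)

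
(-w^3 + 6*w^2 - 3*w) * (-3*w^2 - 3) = 3*w^5 - 18*w^4 + 12*w^3 - 18*w^2 + 9*w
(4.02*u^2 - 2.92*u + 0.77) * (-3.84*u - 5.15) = -15.4368*u^3 - 9.4902*u^2 + 12.0812*u - 3.9655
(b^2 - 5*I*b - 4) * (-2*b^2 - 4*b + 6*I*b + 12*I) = -2*b^4 - 4*b^3 + 16*I*b^3 + 38*b^2 + 32*I*b^2 + 76*b - 24*I*b - 48*I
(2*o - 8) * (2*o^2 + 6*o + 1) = 4*o^3 - 4*o^2 - 46*o - 8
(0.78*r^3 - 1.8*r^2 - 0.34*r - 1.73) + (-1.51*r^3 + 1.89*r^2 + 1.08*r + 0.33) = -0.73*r^3 + 0.0899999999999999*r^2 + 0.74*r - 1.4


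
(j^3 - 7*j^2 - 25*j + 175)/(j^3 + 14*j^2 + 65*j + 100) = (j^2 - 12*j + 35)/(j^2 + 9*j + 20)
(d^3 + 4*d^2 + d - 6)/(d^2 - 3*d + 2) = (d^2 + 5*d + 6)/(d - 2)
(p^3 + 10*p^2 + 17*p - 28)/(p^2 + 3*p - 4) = p + 7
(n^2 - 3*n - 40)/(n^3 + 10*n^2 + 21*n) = (n^2 - 3*n - 40)/(n*(n^2 + 10*n + 21))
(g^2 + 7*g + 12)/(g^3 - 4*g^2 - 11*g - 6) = (g^2 + 7*g + 12)/(g^3 - 4*g^2 - 11*g - 6)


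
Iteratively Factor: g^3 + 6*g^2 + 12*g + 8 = (g + 2)*(g^2 + 4*g + 4) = (g + 2)^2*(g + 2)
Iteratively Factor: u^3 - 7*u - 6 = (u + 1)*(u^2 - u - 6) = (u + 1)*(u + 2)*(u - 3)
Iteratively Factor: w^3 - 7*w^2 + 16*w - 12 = (w - 2)*(w^2 - 5*w + 6) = (w - 3)*(w - 2)*(w - 2)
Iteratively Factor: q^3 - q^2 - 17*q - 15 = (q + 1)*(q^2 - 2*q - 15) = (q - 5)*(q + 1)*(q + 3)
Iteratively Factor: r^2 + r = (r + 1)*(r)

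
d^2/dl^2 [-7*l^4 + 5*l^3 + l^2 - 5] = -84*l^2 + 30*l + 2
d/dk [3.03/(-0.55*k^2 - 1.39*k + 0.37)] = (3.333*k + 4.2117)/(0.55*k^2 + 1.39*k - 0.37)^2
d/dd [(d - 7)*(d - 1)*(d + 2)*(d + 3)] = 4*d^3 - 9*d^2 - 54*d - 13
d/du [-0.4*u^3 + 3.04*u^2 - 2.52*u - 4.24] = -1.2*u^2 + 6.08*u - 2.52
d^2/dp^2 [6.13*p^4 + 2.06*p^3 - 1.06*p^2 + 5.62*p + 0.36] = 73.56*p^2 + 12.36*p - 2.12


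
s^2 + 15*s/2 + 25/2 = (s + 5/2)*(s + 5)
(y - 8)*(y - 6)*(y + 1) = y^3 - 13*y^2 + 34*y + 48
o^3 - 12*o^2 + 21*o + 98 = (o - 7)^2*(o + 2)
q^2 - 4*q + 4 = (q - 2)^2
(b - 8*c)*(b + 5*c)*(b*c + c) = b^3*c - 3*b^2*c^2 + b^2*c - 40*b*c^3 - 3*b*c^2 - 40*c^3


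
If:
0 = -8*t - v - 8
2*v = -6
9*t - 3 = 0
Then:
No Solution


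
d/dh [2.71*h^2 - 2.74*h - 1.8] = 5.42*h - 2.74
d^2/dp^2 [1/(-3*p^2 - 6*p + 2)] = 6*(3*p^2 + 6*p - 12*(p + 1)^2 - 2)/(3*p^2 + 6*p - 2)^3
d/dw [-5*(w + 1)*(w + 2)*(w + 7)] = -15*w^2 - 100*w - 115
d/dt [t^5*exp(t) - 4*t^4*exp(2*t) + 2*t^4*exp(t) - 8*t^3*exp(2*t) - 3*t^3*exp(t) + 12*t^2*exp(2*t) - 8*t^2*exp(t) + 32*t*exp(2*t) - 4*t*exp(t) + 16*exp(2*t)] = (t^5 - 8*t^4*exp(t) + 7*t^4 - 32*t^3*exp(t) + 5*t^3 - 17*t^2 + 88*t*exp(t) - 20*t + 64*exp(t) - 4)*exp(t)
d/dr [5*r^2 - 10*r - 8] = 10*r - 10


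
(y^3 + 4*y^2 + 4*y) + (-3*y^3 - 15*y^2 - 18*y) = -2*y^3 - 11*y^2 - 14*y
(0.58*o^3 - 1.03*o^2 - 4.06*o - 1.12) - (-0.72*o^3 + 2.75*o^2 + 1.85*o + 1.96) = 1.3*o^3 - 3.78*o^2 - 5.91*o - 3.08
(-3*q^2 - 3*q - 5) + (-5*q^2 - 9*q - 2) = -8*q^2 - 12*q - 7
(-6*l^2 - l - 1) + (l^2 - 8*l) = -5*l^2 - 9*l - 1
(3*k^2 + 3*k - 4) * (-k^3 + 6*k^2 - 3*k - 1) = -3*k^5 + 15*k^4 + 13*k^3 - 36*k^2 + 9*k + 4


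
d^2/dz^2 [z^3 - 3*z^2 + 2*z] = 6*z - 6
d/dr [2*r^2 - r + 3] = 4*r - 1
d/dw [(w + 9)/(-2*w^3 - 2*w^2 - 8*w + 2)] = (-w^3 - w^2 - 4*w + (w + 9)*(3*w^2 + 2*w + 4) + 1)/(2*(w^3 + w^2 + 4*w - 1)^2)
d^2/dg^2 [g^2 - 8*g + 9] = 2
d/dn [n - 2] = 1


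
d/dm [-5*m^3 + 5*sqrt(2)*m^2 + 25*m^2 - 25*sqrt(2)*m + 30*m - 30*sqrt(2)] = -15*m^2 + 10*sqrt(2)*m + 50*m - 25*sqrt(2) + 30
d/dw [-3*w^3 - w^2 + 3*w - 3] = -9*w^2 - 2*w + 3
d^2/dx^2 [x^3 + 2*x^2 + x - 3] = 6*x + 4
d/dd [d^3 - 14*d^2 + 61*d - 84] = 3*d^2 - 28*d + 61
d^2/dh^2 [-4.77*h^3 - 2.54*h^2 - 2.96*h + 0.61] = -28.62*h - 5.08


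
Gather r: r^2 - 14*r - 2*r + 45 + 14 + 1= r^2 - 16*r + 60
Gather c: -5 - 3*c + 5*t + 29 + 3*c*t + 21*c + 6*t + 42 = c*(3*t + 18) + 11*t + 66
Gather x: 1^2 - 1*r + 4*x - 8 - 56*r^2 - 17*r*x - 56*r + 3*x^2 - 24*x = -56*r^2 - 57*r + 3*x^2 + x*(-17*r - 20) - 7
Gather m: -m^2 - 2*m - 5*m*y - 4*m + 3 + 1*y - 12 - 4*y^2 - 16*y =-m^2 + m*(-5*y - 6) - 4*y^2 - 15*y - 9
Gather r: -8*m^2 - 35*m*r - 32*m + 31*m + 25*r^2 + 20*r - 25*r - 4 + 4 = -8*m^2 - m + 25*r^2 + r*(-35*m - 5)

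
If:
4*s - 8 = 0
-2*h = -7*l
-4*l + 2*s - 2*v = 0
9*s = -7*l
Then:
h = -9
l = -18/7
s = 2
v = 50/7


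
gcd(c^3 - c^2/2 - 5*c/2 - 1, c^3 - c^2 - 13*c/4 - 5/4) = c^2 + 3*c/2 + 1/2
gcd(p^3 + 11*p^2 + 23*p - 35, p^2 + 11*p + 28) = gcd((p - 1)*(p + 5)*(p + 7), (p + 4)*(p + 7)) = p + 7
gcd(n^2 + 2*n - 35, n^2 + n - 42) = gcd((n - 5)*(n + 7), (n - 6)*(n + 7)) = n + 7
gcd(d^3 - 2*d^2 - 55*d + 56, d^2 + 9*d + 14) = d + 7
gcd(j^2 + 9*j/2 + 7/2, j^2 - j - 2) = j + 1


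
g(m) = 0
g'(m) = 0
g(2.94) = 0.00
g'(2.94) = 0.00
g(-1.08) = 0.00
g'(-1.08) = 0.00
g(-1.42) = 0.00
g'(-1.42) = 0.00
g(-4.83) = 0.00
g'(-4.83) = 0.00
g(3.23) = 0.00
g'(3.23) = 0.00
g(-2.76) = 0.00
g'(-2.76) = 0.00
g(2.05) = 0.00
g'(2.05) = 0.00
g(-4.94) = 0.00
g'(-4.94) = 0.00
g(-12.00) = 0.00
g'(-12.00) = 0.00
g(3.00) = 0.00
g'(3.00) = 0.00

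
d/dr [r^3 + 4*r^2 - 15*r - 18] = 3*r^2 + 8*r - 15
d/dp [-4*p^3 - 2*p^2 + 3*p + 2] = -12*p^2 - 4*p + 3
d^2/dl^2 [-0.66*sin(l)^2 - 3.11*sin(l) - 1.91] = 3.11*sin(l) - 1.32*cos(2*l)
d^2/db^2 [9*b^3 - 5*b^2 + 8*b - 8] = 54*b - 10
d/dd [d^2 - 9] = 2*d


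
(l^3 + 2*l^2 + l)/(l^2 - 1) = l*(l + 1)/(l - 1)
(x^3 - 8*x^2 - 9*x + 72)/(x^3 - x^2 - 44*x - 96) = (x - 3)/(x + 4)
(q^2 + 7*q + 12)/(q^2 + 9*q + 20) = (q + 3)/(q + 5)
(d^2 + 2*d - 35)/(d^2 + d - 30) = (d + 7)/(d + 6)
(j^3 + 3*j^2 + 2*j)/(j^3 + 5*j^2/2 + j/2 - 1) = 2*j/(2*j - 1)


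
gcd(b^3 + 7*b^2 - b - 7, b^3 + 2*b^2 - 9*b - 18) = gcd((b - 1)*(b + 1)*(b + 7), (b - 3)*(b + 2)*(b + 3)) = 1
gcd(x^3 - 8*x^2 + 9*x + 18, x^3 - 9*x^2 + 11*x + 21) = x^2 - 2*x - 3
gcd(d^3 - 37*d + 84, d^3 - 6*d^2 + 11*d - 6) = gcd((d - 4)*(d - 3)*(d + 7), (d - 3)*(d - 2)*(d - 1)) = d - 3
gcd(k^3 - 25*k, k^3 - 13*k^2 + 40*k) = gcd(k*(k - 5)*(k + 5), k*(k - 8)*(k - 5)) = k^2 - 5*k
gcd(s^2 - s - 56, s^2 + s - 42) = s + 7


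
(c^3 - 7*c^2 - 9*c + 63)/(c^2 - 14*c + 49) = (c^2 - 9)/(c - 7)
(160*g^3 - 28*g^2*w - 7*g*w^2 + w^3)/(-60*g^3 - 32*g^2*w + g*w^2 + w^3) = (32*g^2 - 12*g*w + w^2)/(-12*g^2 - 4*g*w + w^2)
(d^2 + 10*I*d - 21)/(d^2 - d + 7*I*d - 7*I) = (d + 3*I)/(d - 1)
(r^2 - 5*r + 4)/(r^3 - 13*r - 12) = (r - 1)/(r^2 + 4*r + 3)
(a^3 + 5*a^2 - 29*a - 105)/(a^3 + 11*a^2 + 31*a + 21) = (a - 5)/(a + 1)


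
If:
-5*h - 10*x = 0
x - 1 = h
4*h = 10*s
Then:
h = -2/3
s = -4/15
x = 1/3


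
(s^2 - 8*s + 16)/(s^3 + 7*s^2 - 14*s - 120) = (s - 4)/(s^2 + 11*s + 30)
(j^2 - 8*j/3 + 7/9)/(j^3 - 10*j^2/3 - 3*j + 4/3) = (j - 7/3)/(j^2 - 3*j - 4)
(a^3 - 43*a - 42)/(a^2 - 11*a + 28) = (a^2 + 7*a + 6)/(a - 4)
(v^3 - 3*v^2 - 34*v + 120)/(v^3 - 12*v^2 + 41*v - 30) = (v^2 + 2*v - 24)/(v^2 - 7*v + 6)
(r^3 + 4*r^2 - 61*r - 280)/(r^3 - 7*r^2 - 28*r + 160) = (r + 7)/(r - 4)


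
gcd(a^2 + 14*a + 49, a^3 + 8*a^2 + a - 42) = a + 7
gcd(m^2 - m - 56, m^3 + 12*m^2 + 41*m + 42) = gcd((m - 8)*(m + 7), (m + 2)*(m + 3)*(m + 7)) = m + 7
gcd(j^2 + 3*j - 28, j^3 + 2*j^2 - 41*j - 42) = j + 7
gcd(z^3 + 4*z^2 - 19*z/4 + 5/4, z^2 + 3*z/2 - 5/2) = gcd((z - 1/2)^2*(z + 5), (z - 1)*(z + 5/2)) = 1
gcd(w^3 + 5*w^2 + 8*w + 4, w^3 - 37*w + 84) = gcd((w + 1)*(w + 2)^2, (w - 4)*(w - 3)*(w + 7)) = 1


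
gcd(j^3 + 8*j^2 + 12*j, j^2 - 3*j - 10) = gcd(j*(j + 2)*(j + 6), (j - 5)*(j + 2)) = j + 2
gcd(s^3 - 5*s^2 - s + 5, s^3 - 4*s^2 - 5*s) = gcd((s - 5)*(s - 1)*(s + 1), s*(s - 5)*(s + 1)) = s^2 - 4*s - 5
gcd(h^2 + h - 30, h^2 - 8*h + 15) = h - 5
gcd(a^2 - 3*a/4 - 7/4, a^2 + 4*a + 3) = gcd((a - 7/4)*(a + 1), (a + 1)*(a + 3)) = a + 1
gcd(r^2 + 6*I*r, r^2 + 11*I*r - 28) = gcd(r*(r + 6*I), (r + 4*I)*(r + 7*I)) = 1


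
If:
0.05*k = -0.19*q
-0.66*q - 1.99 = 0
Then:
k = 11.46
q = -3.02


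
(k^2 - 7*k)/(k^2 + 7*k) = (k - 7)/(k + 7)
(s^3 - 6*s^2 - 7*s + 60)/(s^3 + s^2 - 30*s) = (s^2 - s - 12)/(s*(s + 6))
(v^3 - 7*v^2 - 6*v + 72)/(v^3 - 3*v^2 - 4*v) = (v^2 - 3*v - 18)/(v*(v + 1))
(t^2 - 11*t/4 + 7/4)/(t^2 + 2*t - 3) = (t - 7/4)/(t + 3)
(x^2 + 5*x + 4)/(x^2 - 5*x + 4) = (x^2 + 5*x + 4)/(x^2 - 5*x + 4)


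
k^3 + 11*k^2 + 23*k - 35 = (k - 1)*(k + 5)*(k + 7)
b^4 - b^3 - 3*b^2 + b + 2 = (b - 2)*(b - 1)*(b + 1)^2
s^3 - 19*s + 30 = (s - 3)*(s - 2)*(s + 5)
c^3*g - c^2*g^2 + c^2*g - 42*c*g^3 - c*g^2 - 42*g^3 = (c - 7*g)*(c + 6*g)*(c*g + g)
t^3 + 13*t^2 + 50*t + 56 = (t + 2)*(t + 4)*(t + 7)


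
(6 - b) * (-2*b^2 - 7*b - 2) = 2*b^3 - 5*b^2 - 40*b - 12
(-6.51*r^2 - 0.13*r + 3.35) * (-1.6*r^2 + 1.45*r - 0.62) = 10.416*r^4 - 9.2315*r^3 - 1.5123*r^2 + 4.9381*r - 2.077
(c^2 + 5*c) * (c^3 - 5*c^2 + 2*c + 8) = c^5 - 23*c^3 + 18*c^2 + 40*c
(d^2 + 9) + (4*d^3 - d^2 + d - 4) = 4*d^3 + d + 5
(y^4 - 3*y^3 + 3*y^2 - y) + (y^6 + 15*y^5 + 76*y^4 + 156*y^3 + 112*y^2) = y^6 + 15*y^5 + 77*y^4 + 153*y^3 + 115*y^2 - y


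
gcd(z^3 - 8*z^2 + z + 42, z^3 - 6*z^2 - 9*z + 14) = z^2 - 5*z - 14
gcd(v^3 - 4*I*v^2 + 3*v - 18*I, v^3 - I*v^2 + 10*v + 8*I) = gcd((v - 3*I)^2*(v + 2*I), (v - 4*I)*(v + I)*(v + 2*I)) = v + 2*I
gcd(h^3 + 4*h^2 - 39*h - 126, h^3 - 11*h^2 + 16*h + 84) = h - 6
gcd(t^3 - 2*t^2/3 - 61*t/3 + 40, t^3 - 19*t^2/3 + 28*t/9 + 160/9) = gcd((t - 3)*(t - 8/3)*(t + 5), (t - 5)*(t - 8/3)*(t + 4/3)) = t - 8/3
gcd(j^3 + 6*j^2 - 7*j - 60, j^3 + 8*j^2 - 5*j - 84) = j^2 + j - 12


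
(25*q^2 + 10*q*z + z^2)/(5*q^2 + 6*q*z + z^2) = (5*q + z)/(q + z)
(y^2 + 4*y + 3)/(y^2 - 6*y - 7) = (y + 3)/(y - 7)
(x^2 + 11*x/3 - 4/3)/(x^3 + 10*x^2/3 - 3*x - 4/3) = (3*x - 1)/(3*x^2 - 2*x - 1)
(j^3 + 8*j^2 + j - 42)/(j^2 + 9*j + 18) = (j^2 + 5*j - 14)/(j + 6)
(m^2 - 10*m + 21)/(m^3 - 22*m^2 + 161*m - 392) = (m - 3)/(m^2 - 15*m + 56)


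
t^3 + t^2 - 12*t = t*(t - 3)*(t + 4)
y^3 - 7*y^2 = y^2*(y - 7)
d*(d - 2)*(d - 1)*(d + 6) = d^4 + 3*d^3 - 16*d^2 + 12*d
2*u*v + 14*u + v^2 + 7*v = (2*u + v)*(v + 7)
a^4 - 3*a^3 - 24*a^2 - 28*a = a*(a - 7)*(a + 2)^2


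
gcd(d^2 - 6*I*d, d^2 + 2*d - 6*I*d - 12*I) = d - 6*I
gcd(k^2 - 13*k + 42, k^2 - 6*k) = k - 6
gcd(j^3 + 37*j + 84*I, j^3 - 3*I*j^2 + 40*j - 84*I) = j - 7*I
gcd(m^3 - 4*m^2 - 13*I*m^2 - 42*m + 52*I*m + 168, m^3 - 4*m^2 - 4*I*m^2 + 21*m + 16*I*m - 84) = m^2 + m*(-4 - 7*I) + 28*I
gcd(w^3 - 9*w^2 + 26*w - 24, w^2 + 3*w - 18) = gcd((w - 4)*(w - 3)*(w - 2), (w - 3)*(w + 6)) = w - 3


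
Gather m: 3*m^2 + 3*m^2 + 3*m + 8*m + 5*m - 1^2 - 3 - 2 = 6*m^2 + 16*m - 6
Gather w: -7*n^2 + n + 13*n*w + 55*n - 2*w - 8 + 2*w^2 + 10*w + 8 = -7*n^2 + 56*n + 2*w^2 + w*(13*n + 8)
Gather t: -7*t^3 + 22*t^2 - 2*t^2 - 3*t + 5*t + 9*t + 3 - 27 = -7*t^3 + 20*t^2 + 11*t - 24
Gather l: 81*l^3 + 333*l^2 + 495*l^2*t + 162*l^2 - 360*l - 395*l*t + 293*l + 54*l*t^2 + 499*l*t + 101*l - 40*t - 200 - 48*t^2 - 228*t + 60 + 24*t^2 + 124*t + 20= 81*l^3 + l^2*(495*t + 495) + l*(54*t^2 + 104*t + 34) - 24*t^2 - 144*t - 120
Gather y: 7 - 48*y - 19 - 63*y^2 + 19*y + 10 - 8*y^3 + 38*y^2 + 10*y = -8*y^3 - 25*y^2 - 19*y - 2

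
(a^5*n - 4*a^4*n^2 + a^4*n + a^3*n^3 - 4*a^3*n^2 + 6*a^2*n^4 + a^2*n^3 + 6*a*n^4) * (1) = a^5*n - 4*a^4*n^2 + a^4*n + a^3*n^3 - 4*a^3*n^2 + 6*a^2*n^4 + a^2*n^3 + 6*a*n^4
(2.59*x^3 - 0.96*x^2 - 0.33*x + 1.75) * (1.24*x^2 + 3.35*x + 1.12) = 3.2116*x^5 + 7.4861*x^4 - 0.7244*x^3 - 0.0107000000000004*x^2 + 5.4929*x + 1.96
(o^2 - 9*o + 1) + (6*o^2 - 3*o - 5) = 7*o^2 - 12*o - 4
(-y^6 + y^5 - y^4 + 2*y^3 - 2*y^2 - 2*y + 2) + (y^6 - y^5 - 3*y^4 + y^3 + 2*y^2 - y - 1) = -4*y^4 + 3*y^3 - 3*y + 1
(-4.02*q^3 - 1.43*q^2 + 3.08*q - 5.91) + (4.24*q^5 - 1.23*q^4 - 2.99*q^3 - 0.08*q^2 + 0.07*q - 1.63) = 4.24*q^5 - 1.23*q^4 - 7.01*q^3 - 1.51*q^2 + 3.15*q - 7.54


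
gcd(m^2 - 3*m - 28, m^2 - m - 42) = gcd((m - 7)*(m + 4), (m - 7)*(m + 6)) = m - 7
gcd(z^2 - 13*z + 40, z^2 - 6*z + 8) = 1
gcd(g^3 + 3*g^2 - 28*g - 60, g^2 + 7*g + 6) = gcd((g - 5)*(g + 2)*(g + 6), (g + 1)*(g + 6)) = g + 6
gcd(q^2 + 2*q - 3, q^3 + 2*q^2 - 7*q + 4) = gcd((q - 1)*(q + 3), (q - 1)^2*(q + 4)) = q - 1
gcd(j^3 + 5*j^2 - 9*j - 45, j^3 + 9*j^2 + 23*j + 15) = j^2 + 8*j + 15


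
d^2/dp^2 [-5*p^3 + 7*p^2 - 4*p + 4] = 14 - 30*p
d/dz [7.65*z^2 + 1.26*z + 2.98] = 15.3*z + 1.26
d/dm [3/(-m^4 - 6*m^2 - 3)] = 12*m*(m^2 + 3)/(m^4 + 6*m^2 + 3)^2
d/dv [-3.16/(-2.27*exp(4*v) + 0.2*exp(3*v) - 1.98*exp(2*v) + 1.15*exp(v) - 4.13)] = (-28.6928*exp(3*v) + 1.896*exp(2*v) - 12.5136*exp(v) + 3.634)*exp(v)/(2.27*exp(4*v) - 0.2*exp(3*v) + 1.98*exp(2*v) - 1.15*exp(v) + 4.13)^2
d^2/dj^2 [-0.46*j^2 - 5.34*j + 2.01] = -0.920000000000000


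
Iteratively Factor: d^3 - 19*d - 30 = (d + 2)*(d^2 - 2*d - 15) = (d + 2)*(d + 3)*(d - 5)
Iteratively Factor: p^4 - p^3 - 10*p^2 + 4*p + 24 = (p + 2)*(p^3 - 3*p^2 - 4*p + 12) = (p - 2)*(p + 2)*(p^2 - p - 6) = (p - 3)*(p - 2)*(p + 2)*(p + 2)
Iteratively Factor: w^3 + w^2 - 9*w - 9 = (w - 3)*(w^2 + 4*w + 3) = (w - 3)*(w + 1)*(w + 3)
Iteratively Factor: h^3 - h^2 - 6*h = (h - 3)*(h^2 + 2*h) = h*(h - 3)*(h + 2)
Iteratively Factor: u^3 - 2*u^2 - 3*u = (u)*(u^2 - 2*u - 3) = u*(u - 3)*(u + 1)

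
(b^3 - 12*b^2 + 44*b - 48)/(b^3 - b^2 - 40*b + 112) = (b^2 - 8*b + 12)/(b^2 + 3*b - 28)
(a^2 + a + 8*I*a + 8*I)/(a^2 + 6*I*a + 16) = (a + 1)/(a - 2*I)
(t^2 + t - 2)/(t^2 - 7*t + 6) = (t + 2)/(t - 6)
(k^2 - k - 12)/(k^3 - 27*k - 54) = (k - 4)/(k^2 - 3*k - 18)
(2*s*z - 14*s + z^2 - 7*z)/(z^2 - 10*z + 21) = (2*s + z)/(z - 3)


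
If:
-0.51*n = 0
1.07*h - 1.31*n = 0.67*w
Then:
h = 0.626168224299065*w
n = 0.00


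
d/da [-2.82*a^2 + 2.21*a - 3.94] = 2.21 - 5.64*a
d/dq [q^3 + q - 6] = 3*q^2 + 1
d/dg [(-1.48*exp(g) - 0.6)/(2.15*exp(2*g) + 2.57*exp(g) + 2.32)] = (3.182*exp(2*g) + 2.58*exp(g) - 1.8916)*exp(g)/(4.6225*exp(4*g) + 11.051*exp(3*g) + 16.5809*exp(2*g) + 11.9248*exp(g) + 5.3824)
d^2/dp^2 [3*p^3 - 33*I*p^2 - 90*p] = 18*p - 66*I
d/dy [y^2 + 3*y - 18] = 2*y + 3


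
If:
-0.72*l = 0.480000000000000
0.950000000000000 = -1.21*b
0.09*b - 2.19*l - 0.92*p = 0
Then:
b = -0.79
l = -0.67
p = 1.51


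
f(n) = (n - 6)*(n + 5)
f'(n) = 2*n - 1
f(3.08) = -23.59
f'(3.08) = 5.16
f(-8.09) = 43.54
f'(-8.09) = -17.18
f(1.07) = -29.93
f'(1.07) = 1.14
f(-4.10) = -9.09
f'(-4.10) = -9.20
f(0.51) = -30.25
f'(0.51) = 0.02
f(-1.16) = -27.49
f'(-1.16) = -3.32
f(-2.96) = -18.28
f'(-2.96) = -6.92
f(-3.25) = -16.19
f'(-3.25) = -7.50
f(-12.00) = 126.00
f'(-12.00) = -25.00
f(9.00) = 42.00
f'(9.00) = 17.00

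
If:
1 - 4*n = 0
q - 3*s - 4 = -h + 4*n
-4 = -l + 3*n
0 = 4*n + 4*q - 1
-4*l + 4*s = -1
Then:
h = 37/2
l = 19/4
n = 1/4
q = 0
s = 9/2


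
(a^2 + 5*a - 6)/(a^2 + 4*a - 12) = (a - 1)/(a - 2)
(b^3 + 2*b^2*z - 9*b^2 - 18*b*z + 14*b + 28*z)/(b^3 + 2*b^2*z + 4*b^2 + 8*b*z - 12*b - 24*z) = (b - 7)/(b + 6)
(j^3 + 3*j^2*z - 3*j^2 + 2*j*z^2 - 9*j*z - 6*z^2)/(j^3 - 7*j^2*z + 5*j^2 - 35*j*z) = (j^3 + 3*j^2*z - 3*j^2 + 2*j*z^2 - 9*j*z - 6*z^2)/(j*(j^2 - 7*j*z + 5*j - 35*z))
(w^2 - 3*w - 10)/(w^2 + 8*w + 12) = (w - 5)/(w + 6)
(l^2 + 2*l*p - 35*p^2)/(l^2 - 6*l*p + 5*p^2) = (-l - 7*p)/(-l + p)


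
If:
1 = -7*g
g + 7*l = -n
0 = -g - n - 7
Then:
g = -1/7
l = 1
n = -48/7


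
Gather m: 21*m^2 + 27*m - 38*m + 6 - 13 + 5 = 21*m^2 - 11*m - 2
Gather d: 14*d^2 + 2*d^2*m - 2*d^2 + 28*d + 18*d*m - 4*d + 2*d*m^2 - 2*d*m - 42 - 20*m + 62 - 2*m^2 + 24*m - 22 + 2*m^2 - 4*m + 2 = d^2*(2*m + 12) + d*(2*m^2 + 16*m + 24)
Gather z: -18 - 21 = -39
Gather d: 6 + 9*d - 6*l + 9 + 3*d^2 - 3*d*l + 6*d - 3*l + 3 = 3*d^2 + d*(15 - 3*l) - 9*l + 18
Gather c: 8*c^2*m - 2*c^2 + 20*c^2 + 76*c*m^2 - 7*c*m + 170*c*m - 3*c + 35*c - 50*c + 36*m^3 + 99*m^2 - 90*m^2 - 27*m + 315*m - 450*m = c^2*(8*m + 18) + c*(76*m^2 + 163*m - 18) + 36*m^3 + 9*m^2 - 162*m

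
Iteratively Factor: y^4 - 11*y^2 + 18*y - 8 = (y - 2)*(y^3 + 2*y^2 - 7*y + 4) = (y - 2)*(y - 1)*(y^2 + 3*y - 4) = (y - 2)*(y - 1)*(y + 4)*(y - 1)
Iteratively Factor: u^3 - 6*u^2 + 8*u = (u)*(u^2 - 6*u + 8) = u*(u - 4)*(u - 2)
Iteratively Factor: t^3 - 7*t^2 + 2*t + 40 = (t - 4)*(t^2 - 3*t - 10) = (t - 4)*(t + 2)*(t - 5)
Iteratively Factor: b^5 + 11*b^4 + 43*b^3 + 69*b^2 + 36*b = (b)*(b^4 + 11*b^3 + 43*b^2 + 69*b + 36) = b*(b + 4)*(b^3 + 7*b^2 + 15*b + 9) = b*(b + 3)*(b + 4)*(b^2 + 4*b + 3) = b*(b + 1)*(b + 3)*(b + 4)*(b + 3)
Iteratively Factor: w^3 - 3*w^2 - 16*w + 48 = (w + 4)*(w^2 - 7*w + 12) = (w - 4)*(w + 4)*(w - 3)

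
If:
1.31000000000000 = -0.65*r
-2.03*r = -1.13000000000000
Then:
No Solution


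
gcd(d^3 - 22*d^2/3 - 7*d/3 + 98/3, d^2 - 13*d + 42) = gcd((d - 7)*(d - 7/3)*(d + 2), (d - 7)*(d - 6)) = d - 7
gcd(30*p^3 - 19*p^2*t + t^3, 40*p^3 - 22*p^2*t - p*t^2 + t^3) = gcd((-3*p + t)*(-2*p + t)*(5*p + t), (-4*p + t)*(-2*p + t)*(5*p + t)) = 10*p^2 - 3*p*t - t^2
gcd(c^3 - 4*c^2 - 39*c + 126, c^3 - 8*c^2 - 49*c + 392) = c - 7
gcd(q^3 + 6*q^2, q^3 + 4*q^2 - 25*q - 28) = 1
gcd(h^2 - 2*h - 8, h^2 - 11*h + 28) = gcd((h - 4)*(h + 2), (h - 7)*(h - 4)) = h - 4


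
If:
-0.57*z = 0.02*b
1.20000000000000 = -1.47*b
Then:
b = -0.82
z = 0.03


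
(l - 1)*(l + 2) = l^2 + l - 2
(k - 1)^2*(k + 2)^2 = k^4 + 2*k^3 - 3*k^2 - 4*k + 4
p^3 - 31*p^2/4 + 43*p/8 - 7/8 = (p - 7)*(p - 1/2)*(p - 1/4)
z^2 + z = z*(z + 1)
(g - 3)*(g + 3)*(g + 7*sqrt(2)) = g^3 + 7*sqrt(2)*g^2 - 9*g - 63*sqrt(2)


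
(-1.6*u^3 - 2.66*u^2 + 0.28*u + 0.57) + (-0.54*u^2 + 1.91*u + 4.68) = -1.6*u^3 - 3.2*u^2 + 2.19*u + 5.25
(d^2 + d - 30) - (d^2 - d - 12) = 2*d - 18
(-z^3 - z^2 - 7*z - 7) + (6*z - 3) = -z^3 - z^2 - z - 10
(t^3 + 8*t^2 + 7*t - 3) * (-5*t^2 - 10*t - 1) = -5*t^5 - 50*t^4 - 116*t^3 - 63*t^2 + 23*t + 3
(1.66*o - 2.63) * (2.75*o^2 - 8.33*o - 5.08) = 4.565*o^3 - 21.0603*o^2 + 13.4751*o + 13.3604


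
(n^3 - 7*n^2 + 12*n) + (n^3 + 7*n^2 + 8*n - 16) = 2*n^3 + 20*n - 16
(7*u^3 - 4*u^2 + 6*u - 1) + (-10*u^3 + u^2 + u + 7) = -3*u^3 - 3*u^2 + 7*u + 6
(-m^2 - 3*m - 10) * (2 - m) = m^3 + m^2 + 4*m - 20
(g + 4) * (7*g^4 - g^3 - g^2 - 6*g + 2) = 7*g^5 + 27*g^4 - 5*g^3 - 10*g^2 - 22*g + 8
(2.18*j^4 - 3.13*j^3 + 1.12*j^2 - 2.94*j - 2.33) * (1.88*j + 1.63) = 4.0984*j^5 - 2.331*j^4 - 2.9963*j^3 - 3.7016*j^2 - 9.1726*j - 3.7979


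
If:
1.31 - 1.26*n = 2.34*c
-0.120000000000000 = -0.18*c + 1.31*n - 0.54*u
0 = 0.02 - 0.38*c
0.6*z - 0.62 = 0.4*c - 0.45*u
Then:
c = 0.05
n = 0.94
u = 2.49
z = -0.80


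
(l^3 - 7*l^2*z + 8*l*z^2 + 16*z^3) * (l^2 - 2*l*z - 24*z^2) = l^5 - 9*l^4*z - 2*l^3*z^2 + 168*l^2*z^3 - 224*l*z^4 - 384*z^5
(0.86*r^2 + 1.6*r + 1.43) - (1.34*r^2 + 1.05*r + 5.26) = -0.48*r^2 + 0.55*r - 3.83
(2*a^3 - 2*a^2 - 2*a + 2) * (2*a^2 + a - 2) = 4*a^5 - 2*a^4 - 10*a^3 + 6*a^2 + 6*a - 4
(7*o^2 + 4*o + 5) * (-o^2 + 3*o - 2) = -7*o^4 + 17*o^3 - 7*o^2 + 7*o - 10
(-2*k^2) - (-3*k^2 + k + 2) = k^2 - k - 2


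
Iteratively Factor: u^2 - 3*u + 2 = (u - 2)*(u - 1)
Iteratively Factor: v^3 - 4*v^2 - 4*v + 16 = (v - 2)*(v^2 - 2*v - 8) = (v - 4)*(v - 2)*(v + 2)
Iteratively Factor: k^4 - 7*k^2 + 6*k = (k)*(k^3 - 7*k + 6) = k*(k - 2)*(k^2 + 2*k - 3) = k*(k - 2)*(k + 3)*(k - 1)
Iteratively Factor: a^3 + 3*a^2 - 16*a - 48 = (a + 4)*(a^2 - a - 12) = (a + 3)*(a + 4)*(a - 4)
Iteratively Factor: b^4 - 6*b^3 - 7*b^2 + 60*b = (b + 3)*(b^3 - 9*b^2 + 20*b) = (b - 5)*(b + 3)*(b^2 - 4*b) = (b - 5)*(b - 4)*(b + 3)*(b)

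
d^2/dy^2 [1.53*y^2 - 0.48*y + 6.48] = 3.06000000000000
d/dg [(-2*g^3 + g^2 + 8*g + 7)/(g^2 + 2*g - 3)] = 2*(-g^4 - 4*g^3 + 6*g^2 - 10*g - 19)/(g^4 + 4*g^3 - 2*g^2 - 12*g + 9)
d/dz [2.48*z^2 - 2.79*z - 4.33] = 4.96*z - 2.79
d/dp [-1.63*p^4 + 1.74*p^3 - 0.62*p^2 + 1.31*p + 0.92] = -6.52*p^3 + 5.22*p^2 - 1.24*p + 1.31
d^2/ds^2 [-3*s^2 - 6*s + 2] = -6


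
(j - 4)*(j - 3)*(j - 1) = j^3 - 8*j^2 + 19*j - 12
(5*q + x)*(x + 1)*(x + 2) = 5*q*x^2 + 15*q*x + 10*q + x^3 + 3*x^2 + 2*x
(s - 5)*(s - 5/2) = s^2 - 15*s/2 + 25/2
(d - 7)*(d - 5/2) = d^2 - 19*d/2 + 35/2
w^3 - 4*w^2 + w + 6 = (w - 3)*(w - 2)*(w + 1)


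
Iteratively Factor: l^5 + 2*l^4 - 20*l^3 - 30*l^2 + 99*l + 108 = (l + 3)*(l^4 - l^3 - 17*l^2 + 21*l + 36) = (l + 1)*(l + 3)*(l^3 - 2*l^2 - 15*l + 36) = (l - 3)*(l + 1)*(l + 3)*(l^2 + l - 12) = (l - 3)*(l + 1)*(l + 3)*(l + 4)*(l - 3)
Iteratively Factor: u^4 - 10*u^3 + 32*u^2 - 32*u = (u - 2)*(u^3 - 8*u^2 + 16*u) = u*(u - 2)*(u^2 - 8*u + 16) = u*(u - 4)*(u - 2)*(u - 4)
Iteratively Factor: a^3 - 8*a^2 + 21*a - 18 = (a - 3)*(a^2 - 5*a + 6) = (a - 3)^2*(a - 2)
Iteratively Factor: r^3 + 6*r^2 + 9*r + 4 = (r + 1)*(r^2 + 5*r + 4) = (r + 1)*(r + 4)*(r + 1)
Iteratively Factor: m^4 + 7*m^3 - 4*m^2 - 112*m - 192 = (m - 4)*(m^3 + 11*m^2 + 40*m + 48) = (m - 4)*(m + 4)*(m^2 + 7*m + 12) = (m - 4)*(m + 4)^2*(m + 3)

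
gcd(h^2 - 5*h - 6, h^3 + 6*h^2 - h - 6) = h + 1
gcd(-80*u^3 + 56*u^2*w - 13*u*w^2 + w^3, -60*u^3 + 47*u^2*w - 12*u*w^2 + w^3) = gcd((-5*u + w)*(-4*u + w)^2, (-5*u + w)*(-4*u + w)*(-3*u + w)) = 20*u^2 - 9*u*w + w^2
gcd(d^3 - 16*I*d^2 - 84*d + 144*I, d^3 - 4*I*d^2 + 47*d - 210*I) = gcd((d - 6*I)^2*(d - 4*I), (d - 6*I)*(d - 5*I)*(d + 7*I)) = d - 6*I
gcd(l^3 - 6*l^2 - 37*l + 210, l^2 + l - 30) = l^2 + l - 30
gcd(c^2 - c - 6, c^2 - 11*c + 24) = c - 3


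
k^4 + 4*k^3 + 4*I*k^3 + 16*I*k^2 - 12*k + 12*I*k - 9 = (k + 1)*(k + 3)*(k + I)*(k + 3*I)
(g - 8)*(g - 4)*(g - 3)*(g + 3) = g^4 - 12*g^3 + 23*g^2 + 108*g - 288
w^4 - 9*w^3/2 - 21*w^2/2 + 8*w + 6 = (w - 6)*(w - 1)*(w + 1/2)*(w + 2)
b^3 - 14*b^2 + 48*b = b*(b - 8)*(b - 6)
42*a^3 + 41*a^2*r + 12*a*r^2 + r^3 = (2*a + r)*(3*a + r)*(7*a + r)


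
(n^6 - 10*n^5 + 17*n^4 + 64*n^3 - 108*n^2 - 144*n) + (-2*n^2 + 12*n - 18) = n^6 - 10*n^5 + 17*n^4 + 64*n^3 - 110*n^2 - 132*n - 18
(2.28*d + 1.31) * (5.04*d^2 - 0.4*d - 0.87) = 11.4912*d^3 + 5.6904*d^2 - 2.5076*d - 1.1397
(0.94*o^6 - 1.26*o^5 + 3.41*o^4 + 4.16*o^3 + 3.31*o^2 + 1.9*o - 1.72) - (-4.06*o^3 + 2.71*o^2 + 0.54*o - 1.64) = 0.94*o^6 - 1.26*o^5 + 3.41*o^4 + 8.22*o^3 + 0.6*o^2 + 1.36*o - 0.0800000000000001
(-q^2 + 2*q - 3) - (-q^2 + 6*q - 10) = 7 - 4*q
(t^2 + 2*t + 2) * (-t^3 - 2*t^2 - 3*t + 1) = -t^5 - 4*t^4 - 9*t^3 - 9*t^2 - 4*t + 2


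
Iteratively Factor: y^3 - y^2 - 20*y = (y + 4)*(y^2 - 5*y) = (y - 5)*(y + 4)*(y)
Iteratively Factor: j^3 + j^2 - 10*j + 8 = (j - 2)*(j^2 + 3*j - 4) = (j - 2)*(j - 1)*(j + 4)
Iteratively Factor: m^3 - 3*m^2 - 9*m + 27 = (m - 3)*(m^2 - 9) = (m - 3)*(m + 3)*(m - 3)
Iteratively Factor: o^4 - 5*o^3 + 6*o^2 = (o - 3)*(o^3 - 2*o^2) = (o - 3)*(o - 2)*(o^2) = o*(o - 3)*(o - 2)*(o)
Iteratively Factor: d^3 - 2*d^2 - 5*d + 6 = (d - 1)*(d^2 - d - 6) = (d - 3)*(d - 1)*(d + 2)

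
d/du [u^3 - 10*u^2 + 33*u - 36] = 3*u^2 - 20*u + 33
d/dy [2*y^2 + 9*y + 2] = 4*y + 9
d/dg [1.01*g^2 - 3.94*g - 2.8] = 2.02*g - 3.94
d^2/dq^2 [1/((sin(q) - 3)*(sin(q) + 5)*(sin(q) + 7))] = (-9*sin(q)^6 - 99*sin(q)^5 - 310*sin(q)^4 - 774*sin(q)^3 - 3301*sin(q)^2 + 681*sin(q) + 1892)/((sin(q) - 3)^3*(sin(q) + 5)^3*(sin(q) + 7)^3)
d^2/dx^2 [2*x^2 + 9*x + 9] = 4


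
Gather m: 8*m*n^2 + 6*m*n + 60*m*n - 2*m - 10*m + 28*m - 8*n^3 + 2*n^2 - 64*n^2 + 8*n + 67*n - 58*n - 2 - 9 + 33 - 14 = m*(8*n^2 + 66*n + 16) - 8*n^3 - 62*n^2 + 17*n + 8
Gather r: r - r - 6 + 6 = 0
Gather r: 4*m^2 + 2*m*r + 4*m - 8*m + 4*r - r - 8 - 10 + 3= 4*m^2 - 4*m + r*(2*m + 3) - 15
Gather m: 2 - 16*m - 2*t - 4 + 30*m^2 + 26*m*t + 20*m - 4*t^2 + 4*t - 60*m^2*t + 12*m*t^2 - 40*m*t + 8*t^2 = m^2*(30 - 60*t) + m*(12*t^2 - 14*t + 4) + 4*t^2 + 2*t - 2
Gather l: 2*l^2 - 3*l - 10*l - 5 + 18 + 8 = 2*l^2 - 13*l + 21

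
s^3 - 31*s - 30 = (s - 6)*(s + 1)*(s + 5)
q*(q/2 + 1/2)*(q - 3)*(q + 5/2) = q^4/2 + q^3/4 - 4*q^2 - 15*q/4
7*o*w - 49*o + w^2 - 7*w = (7*o + w)*(w - 7)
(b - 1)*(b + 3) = b^2 + 2*b - 3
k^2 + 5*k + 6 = (k + 2)*(k + 3)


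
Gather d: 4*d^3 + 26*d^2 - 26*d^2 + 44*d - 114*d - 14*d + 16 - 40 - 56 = 4*d^3 - 84*d - 80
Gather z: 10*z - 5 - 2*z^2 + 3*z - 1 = -2*z^2 + 13*z - 6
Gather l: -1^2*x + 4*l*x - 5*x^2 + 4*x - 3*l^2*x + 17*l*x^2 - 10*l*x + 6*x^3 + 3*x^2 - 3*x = -3*l^2*x + l*(17*x^2 - 6*x) + 6*x^3 - 2*x^2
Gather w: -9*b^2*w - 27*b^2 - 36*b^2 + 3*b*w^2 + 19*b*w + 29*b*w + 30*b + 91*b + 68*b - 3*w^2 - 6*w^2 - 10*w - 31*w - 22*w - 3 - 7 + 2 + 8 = -63*b^2 + 189*b + w^2*(3*b - 9) + w*(-9*b^2 + 48*b - 63)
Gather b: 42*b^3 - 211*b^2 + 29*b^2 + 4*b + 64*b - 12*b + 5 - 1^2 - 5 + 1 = 42*b^3 - 182*b^2 + 56*b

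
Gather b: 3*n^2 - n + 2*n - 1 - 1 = 3*n^2 + n - 2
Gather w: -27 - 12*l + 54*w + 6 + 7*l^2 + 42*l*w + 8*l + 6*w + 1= 7*l^2 - 4*l + w*(42*l + 60) - 20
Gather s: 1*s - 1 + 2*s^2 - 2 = 2*s^2 + s - 3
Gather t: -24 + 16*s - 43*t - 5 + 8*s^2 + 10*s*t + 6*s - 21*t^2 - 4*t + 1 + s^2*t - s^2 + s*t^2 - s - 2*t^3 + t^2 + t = 7*s^2 + 21*s - 2*t^3 + t^2*(s - 20) + t*(s^2 + 10*s - 46) - 28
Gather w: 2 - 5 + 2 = -1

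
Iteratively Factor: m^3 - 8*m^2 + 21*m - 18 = (m - 3)*(m^2 - 5*m + 6) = (m - 3)^2*(m - 2)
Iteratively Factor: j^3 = (j)*(j^2) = j^2*(j)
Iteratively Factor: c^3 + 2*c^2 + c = (c)*(c^2 + 2*c + 1) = c*(c + 1)*(c + 1)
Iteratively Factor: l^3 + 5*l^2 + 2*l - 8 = (l - 1)*(l^2 + 6*l + 8) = (l - 1)*(l + 4)*(l + 2)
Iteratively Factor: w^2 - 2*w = (w - 2)*(w)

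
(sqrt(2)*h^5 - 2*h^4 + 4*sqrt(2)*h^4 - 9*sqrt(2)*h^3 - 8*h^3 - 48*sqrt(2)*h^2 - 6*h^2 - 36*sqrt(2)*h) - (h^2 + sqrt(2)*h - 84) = sqrt(2)*h^5 - 2*h^4 + 4*sqrt(2)*h^4 - 9*sqrt(2)*h^3 - 8*h^3 - 48*sqrt(2)*h^2 - 7*h^2 - 37*sqrt(2)*h + 84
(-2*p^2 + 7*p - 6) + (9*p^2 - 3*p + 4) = 7*p^2 + 4*p - 2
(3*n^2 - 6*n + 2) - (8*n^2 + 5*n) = -5*n^2 - 11*n + 2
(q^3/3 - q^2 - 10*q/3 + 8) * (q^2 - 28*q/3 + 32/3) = q^5/3 - 37*q^4/9 + 86*q^3/9 + 256*q^2/9 - 992*q/9 + 256/3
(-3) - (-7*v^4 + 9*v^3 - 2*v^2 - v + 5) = 7*v^4 - 9*v^3 + 2*v^2 + v - 8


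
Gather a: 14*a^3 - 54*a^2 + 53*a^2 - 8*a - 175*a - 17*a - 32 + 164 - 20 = 14*a^3 - a^2 - 200*a + 112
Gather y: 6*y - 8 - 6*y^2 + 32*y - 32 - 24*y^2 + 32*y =-30*y^2 + 70*y - 40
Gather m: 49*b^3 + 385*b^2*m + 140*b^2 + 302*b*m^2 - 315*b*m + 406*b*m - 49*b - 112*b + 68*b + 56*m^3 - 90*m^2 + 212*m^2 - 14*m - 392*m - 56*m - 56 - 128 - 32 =49*b^3 + 140*b^2 - 93*b + 56*m^3 + m^2*(302*b + 122) + m*(385*b^2 + 91*b - 462) - 216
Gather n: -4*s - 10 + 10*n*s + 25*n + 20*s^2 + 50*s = n*(10*s + 25) + 20*s^2 + 46*s - 10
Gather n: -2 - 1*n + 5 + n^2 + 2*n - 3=n^2 + n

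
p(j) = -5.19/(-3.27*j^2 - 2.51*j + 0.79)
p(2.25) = 0.24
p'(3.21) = -0.07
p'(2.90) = -0.10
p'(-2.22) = 0.66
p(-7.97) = 0.03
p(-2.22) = 0.53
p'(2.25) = -0.19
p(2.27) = 0.24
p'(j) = -5.19*(6.54*j + 2.51)/(-3.27*j^2 - 2.51*j + 0.79)^2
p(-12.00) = 0.01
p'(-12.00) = 0.00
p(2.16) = 0.26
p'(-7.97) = 0.01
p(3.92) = 0.09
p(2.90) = 0.15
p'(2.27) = -0.19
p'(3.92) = -0.04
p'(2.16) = -0.22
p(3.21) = 0.13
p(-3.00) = 0.25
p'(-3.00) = 0.20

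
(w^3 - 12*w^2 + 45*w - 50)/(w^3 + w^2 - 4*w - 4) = (w^2 - 10*w + 25)/(w^2 + 3*w + 2)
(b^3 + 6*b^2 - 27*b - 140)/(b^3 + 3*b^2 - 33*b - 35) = (b + 4)/(b + 1)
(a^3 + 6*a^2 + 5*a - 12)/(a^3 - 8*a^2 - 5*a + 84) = (a^2 + 3*a - 4)/(a^2 - 11*a + 28)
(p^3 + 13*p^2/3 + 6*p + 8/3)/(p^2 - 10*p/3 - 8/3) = (3*p^3 + 13*p^2 + 18*p + 8)/(3*p^2 - 10*p - 8)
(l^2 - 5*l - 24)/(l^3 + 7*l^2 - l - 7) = (l^2 - 5*l - 24)/(l^3 + 7*l^2 - l - 7)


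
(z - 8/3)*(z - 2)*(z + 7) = z^3 + 7*z^2/3 - 82*z/3 + 112/3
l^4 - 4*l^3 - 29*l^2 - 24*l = l*(l - 8)*(l + 1)*(l + 3)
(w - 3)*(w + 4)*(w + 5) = w^3 + 6*w^2 - 7*w - 60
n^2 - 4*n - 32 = (n - 8)*(n + 4)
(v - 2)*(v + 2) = v^2 - 4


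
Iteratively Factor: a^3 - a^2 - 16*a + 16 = (a - 4)*(a^2 + 3*a - 4) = (a - 4)*(a - 1)*(a + 4)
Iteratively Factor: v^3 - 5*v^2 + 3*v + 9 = (v + 1)*(v^2 - 6*v + 9) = (v - 3)*(v + 1)*(v - 3)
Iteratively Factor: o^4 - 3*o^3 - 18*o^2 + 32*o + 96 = (o + 3)*(o^3 - 6*o^2 + 32) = (o + 2)*(o + 3)*(o^2 - 8*o + 16) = (o - 4)*(o + 2)*(o + 3)*(o - 4)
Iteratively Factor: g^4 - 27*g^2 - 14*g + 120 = (g - 5)*(g^3 + 5*g^2 - 2*g - 24) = (g - 5)*(g + 4)*(g^2 + g - 6) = (g - 5)*(g + 3)*(g + 4)*(g - 2)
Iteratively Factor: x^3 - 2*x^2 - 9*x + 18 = (x - 3)*(x^2 + x - 6) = (x - 3)*(x - 2)*(x + 3)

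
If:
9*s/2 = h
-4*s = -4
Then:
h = 9/2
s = 1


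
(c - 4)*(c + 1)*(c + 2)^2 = c^4 + c^3 - 12*c^2 - 28*c - 16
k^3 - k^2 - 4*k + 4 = (k - 2)*(k - 1)*(k + 2)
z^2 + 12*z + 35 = (z + 5)*(z + 7)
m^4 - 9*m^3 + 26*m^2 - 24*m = m*(m - 4)*(m - 3)*(m - 2)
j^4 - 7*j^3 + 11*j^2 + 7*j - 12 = (j - 4)*(j - 3)*(j - 1)*(j + 1)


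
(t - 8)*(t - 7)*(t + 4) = t^3 - 11*t^2 - 4*t + 224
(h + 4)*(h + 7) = h^2 + 11*h + 28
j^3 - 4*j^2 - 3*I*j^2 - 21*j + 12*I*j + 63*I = (j - 7)*(j + 3)*(j - 3*I)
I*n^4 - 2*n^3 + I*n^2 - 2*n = n*(n + I)*(n + 2*I)*(I*n + 1)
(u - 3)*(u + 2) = u^2 - u - 6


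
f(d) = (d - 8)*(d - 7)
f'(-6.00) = -27.00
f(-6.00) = 182.00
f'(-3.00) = -21.00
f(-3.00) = 110.00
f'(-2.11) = -19.22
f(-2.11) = 92.10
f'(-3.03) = -21.06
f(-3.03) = 110.63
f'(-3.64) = -22.28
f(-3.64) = 123.85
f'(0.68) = -13.64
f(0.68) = 46.26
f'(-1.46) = -17.92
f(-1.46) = 80.03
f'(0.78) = -13.44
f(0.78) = 44.91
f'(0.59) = -13.82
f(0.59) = 47.50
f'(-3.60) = -22.20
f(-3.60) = 122.96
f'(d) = 2*d - 15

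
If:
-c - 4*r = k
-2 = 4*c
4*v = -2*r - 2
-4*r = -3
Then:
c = -1/2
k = -5/2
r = 3/4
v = -7/8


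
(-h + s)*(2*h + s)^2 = -4*h^3 + 3*h*s^2 + s^3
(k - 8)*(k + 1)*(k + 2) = k^3 - 5*k^2 - 22*k - 16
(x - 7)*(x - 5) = x^2 - 12*x + 35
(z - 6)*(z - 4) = z^2 - 10*z + 24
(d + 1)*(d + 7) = d^2 + 8*d + 7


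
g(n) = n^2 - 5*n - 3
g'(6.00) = 7.00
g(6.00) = 3.00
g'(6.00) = 7.00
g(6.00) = 3.00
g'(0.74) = -3.52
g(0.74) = -6.15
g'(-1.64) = -8.28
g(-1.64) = 7.89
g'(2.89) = 0.78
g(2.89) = -9.10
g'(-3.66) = -12.32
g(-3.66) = 28.70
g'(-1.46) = -7.92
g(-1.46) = 6.43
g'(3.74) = 2.48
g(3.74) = -7.71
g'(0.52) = -3.96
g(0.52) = -5.33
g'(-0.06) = -5.12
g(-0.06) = -2.70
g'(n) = 2*n - 5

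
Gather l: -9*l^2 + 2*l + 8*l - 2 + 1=-9*l^2 + 10*l - 1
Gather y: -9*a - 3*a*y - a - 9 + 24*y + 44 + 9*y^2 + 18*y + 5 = -10*a + 9*y^2 + y*(42 - 3*a) + 40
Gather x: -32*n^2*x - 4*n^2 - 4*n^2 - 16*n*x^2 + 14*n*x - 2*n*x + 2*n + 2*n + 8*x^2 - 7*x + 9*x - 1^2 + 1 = -8*n^2 + 4*n + x^2*(8 - 16*n) + x*(-32*n^2 + 12*n + 2)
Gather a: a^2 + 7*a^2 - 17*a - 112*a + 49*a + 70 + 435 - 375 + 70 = 8*a^2 - 80*a + 200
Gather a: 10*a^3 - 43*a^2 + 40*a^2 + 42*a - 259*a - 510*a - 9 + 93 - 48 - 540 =10*a^3 - 3*a^2 - 727*a - 504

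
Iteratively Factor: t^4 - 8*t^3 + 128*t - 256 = (t + 4)*(t^3 - 12*t^2 + 48*t - 64) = (t - 4)*(t + 4)*(t^2 - 8*t + 16) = (t - 4)^2*(t + 4)*(t - 4)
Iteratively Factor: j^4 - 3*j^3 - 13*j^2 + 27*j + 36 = (j + 3)*(j^3 - 6*j^2 + 5*j + 12) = (j - 4)*(j + 3)*(j^2 - 2*j - 3) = (j - 4)*(j - 3)*(j + 3)*(j + 1)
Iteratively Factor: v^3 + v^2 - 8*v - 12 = (v + 2)*(v^2 - v - 6) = (v - 3)*(v + 2)*(v + 2)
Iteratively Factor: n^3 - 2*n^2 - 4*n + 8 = (n - 2)*(n^2 - 4) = (n - 2)*(n + 2)*(n - 2)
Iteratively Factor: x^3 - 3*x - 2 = (x + 1)*(x^2 - x - 2) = (x + 1)^2*(x - 2)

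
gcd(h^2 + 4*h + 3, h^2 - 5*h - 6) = h + 1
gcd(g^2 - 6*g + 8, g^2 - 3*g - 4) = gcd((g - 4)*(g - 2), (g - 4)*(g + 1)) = g - 4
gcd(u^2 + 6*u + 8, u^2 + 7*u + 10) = u + 2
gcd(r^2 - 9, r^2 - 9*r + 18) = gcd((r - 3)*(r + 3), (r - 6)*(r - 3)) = r - 3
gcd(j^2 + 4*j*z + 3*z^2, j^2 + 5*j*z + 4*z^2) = j + z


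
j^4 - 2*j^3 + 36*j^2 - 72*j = j*(j - 2)*(j - 6*I)*(j + 6*I)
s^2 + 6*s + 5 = (s + 1)*(s + 5)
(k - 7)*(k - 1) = k^2 - 8*k + 7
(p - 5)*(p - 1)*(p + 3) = p^3 - 3*p^2 - 13*p + 15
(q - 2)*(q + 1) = q^2 - q - 2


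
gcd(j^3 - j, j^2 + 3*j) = j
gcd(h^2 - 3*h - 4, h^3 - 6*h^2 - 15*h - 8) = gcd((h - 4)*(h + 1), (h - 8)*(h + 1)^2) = h + 1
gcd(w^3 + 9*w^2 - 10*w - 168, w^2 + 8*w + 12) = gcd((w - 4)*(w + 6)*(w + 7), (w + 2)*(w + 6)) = w + 6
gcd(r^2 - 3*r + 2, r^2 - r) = r - 1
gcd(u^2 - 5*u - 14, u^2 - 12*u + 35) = u - 7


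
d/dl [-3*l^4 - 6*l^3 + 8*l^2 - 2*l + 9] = -12*l^3 - 18*l^2 + 16*l - 2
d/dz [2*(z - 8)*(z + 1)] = 4*z - 14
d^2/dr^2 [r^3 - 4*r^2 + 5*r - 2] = 6*r - 8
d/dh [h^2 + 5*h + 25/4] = 2*h + 5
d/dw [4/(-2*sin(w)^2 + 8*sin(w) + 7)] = 16*(sin(w) - 2)*cos(w)/(8*sin(w) + cos(2*w) + 6)^2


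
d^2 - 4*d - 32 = (d - 8)*(d + 4)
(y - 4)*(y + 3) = y^2 - y - 12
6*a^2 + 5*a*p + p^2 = (2*a + p)*(3*a + p)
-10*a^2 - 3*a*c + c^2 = (-5*a + c)*(2*a + c)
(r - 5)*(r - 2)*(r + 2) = r^3 - 5*r^2 - 4*r + 20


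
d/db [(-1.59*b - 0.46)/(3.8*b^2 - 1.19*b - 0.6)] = (6.042*b^2 + 3.496*b + 0.4066)/(14.44*b^4 - 9.044*b^3 - 3.1439*b^2 + 1.428*b + 0.36)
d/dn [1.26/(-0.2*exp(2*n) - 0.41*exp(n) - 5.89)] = (0.504*exp(n) + 0.5166)*exp(n)/(0.2*exp(2*n) + 0.41*exp(n) + 5.89)^2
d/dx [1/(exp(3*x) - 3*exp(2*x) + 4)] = 3*(2 - exp(x))*exp(2*x)/(exp(3*x) - 3*exp(2*x) + 4)^2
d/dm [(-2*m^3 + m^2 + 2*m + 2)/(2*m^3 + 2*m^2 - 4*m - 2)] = (-3*m^4 + 4*m^3 - 4*m^2 - 6*m + 2)/(2*(m^6 + 2*m^5 - 3*m^4 - 6*m^3 + 2*m^2 + 4*m + 1))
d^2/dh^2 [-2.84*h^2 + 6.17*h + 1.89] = -5.68000000000000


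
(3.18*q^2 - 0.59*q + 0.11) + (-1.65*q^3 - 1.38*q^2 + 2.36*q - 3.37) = -1.65*q^3 + 1.8*q^2 + 1.77*q - 3.26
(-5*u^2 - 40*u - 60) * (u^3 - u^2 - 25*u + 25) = -5*u^5 - 35*u^4 + 105*u^3 + 935*u^2 + 500*u - 1500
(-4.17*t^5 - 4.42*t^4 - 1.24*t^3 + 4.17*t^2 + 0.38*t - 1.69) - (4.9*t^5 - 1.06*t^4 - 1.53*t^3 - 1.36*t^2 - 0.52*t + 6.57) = -9.07*t^5 - 3.36*t^4 + 0.29*t^3 + 5.53*t^2 + 0.9*t - 8.26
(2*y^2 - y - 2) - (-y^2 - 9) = 3*y^2 - y + 7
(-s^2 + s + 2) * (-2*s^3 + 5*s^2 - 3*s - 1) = 2*s^5 - 7*s^4 + 4*s^3 + 8*s^2 - 7*s - 2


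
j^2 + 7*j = j*(j + 7)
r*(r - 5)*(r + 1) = r^3 - 4*r^2 - 5*r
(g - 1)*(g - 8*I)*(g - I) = g^3 - g^2 - 9*I*g^2 - 8*g + 9*I*g + 8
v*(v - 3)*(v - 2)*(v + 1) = v^4 - 4*v^3 + v^2 + 6*v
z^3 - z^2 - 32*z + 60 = (z - 5)*(z - 2)*(z + 6)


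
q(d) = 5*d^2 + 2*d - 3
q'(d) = 10*d + 2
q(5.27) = 146.40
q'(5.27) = 54.70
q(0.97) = 3.64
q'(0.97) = 11.70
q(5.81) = 177.40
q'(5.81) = 60.10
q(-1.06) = 0.50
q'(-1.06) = -8.60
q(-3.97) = 67.86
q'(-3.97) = -37.70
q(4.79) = 121.30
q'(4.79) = 49.90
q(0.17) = -2.52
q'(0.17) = 3.70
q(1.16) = 6.05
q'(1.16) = 13.60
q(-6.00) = 165.00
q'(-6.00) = -58.00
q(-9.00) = 384.00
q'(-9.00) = -88.00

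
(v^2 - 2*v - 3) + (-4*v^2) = -3*v^2 - 2*v - 3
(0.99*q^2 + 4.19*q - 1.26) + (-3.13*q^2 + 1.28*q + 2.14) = -2.14*q^2 + 5.47*q + 0.88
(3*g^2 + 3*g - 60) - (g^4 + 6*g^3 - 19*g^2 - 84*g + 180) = -g^4 - 6*g^3 + 22*g^2 + 87*g - 240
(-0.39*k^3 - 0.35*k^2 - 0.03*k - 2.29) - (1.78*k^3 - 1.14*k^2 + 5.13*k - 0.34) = -2.17*k^3 + 0.79*k^2 - 5.16*k - 1.95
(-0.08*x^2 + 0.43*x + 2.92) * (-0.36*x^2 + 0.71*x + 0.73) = 0.0288*x^4 - 0.2116*x^3 - 0.8043*x^2 + 2.3871*x + 2.1316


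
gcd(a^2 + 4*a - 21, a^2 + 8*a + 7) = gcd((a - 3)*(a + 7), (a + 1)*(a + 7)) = a + 7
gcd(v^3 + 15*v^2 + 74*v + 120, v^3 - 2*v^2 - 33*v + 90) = v + 6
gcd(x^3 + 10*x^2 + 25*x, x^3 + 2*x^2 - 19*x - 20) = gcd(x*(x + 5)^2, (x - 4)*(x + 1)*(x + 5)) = x + 5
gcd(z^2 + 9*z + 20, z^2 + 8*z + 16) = z + 4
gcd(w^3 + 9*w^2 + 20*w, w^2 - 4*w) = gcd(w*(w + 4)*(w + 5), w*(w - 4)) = w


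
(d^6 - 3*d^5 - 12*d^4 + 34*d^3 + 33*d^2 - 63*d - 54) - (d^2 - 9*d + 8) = d^6 - 3*d^5 - 12*d^4 + 34*d^3 + 32*d^2 - 54*d - 62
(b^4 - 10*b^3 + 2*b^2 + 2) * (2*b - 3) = 2*b^5 - 23*b^4 + 34*b^3 - 6*b^2 + 4*b - 6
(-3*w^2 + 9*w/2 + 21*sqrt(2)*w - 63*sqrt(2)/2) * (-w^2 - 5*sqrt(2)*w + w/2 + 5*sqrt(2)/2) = 3*w^4 - 6*sqrt(2)*w^3 - 6*w^3 - 831*w^2/4 + 12*sqrt(2)*w^2 - 9*sqrt(2)*w/2 + 420*w - 315/2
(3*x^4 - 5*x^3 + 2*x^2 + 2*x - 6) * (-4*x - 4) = -12*x^5 + 8*x^4 + 12*x^3 - 16*x^2 + 16*x + 24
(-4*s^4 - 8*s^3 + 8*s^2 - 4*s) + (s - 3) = -4*s^4 - 8*s^3 + 8*s^2 - 3*s - 3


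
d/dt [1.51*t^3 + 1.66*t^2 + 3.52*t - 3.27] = 4.53*t^2 + 3.32*t + 3.52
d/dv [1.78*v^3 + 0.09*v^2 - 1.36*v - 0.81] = 5.34*v^2 + 0.18*v - 1.36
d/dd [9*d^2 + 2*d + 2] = 18*d + 2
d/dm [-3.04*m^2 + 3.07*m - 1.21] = 3.07 - 6.08*m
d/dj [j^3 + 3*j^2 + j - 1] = 3*j^2 + 6*j + 1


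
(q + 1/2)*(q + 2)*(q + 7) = q^3 + 19*q^2/2 + 37*q/2 + 7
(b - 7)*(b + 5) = b^2 - 2*b - 35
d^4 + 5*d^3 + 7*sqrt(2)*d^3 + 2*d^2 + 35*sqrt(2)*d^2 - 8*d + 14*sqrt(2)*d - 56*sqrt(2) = (d - 1)*(d + 2)*(d + 4)*(d + 7*sqrt(2))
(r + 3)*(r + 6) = r^2 + 9*r + 18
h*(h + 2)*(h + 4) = h^3 + 6*h^2 + 8*h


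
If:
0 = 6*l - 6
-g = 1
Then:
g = -1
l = 1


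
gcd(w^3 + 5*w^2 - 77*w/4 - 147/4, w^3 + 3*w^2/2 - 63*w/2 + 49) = w^2 + 7*w/2 - 49/2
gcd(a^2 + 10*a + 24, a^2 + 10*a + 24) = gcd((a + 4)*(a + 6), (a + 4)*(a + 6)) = a^2 + 10*a + 24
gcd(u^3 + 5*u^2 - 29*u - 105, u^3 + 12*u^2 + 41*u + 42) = u^2 + 10*u + 21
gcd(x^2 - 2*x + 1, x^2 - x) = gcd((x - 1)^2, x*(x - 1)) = x - 1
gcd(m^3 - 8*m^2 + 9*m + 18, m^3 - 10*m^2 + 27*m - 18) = m^2 - 9*m + 18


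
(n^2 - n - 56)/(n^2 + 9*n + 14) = (n - 8)/(n + 2)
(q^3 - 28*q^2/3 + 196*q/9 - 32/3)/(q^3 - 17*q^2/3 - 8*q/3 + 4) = (q - 8/3)/(q + 1)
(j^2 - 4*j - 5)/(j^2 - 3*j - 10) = (j + 1)/(j + 2)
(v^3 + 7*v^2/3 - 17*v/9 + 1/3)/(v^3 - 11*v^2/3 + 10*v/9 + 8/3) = (9*v^3 + 21*v^2 - 17*v + 3)/(9*v^3 - 33*v^2 + 10*v + 24)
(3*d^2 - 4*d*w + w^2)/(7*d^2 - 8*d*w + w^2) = (-3*d + w)/(-7*d + w)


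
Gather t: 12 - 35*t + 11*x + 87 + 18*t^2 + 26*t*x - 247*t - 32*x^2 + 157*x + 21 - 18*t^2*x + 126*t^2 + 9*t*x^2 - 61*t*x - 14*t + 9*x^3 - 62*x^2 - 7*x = t^2*(144 - 18*x) + t*(9*x^2 - 35*x - 296) + 9*x^3 - 94*x^2 + 161*x + 120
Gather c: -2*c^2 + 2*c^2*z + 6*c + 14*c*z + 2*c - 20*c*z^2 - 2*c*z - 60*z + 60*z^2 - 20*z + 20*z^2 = c^2*(2*z - 2) + c*(-20*z^2 + 12*z + 8) + 80*z^2 - 80*z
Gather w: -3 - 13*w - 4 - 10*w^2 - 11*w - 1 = -10*w^2 - 24*w - 8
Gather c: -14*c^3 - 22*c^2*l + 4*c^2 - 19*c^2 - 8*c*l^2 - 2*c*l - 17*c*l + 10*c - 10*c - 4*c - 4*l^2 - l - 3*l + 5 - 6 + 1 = -14*c^3 + c^2*(-22*l - 15) + c*(-8*l^2 - 19*l - 4) - 4*l^2 - 4*l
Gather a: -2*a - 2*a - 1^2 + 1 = -4*a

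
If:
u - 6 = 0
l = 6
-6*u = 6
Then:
No Solution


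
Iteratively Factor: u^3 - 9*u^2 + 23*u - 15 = (u - 1)*(u^2 - 8*u + 15) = (u - 3)*(u - 1)*(u - 5)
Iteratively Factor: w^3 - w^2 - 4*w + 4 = (w - 1)*(w^2 - 4) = (w - 2)*(w - 1)*(w + 2)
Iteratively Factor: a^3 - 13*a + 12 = (a - 1)*(a^2 + a - 12) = (a - 1)*(a + 4)*(a - 3)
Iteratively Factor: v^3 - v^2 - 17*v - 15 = (v + 1)*(v^2 - 2*v - 15) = (v + 1)*(v + 3)*(v - 5)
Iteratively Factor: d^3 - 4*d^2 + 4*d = (d - 2)*(d^2 - 2*d) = (d - 2)^2*(d)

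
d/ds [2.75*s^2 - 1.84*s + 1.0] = 5.5*s - 1.84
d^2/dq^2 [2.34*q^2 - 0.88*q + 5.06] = 4.68000000000000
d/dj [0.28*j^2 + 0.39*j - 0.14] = 0.56*j + 0.39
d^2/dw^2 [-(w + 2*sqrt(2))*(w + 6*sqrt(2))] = -2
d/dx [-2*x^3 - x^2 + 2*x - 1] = -6*x^2 - 2*x + 2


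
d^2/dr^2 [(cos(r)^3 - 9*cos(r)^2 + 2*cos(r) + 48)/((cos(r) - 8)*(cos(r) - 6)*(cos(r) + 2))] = 3*(sin(r)^2 - 6*cos(r) + 1)/(cos(r) - 6)^3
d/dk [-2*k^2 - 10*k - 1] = -4*k - 10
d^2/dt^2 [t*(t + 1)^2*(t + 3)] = 12*t^2 + 30*t + 14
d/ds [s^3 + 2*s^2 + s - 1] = 3*s^2 + 4*s + 1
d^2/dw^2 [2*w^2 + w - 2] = 4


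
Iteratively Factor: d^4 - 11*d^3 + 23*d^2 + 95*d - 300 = (d + 3)*(d^3 - 14*d^2 + 65*d - 100) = (d - 5)*(d + 3)*(d^2 - 9*d + 20) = (d - 5)^2*(d + 3)*(d - 4)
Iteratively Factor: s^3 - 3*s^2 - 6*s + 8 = (s + 2)*(s^2 - 5*s + 4) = (s - 1)*(s + 2)*(s - 4)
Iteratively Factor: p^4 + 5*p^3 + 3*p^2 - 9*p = (p + 3)*(p^3 + 2*p^2 - 3*p) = (p + 3)^2*(p^2 - p) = p*(p + 3)^2*(p - 1)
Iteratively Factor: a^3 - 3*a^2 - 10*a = (a - 5)*(a^2 + 2*a) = a*(a - 5)*(a + 2)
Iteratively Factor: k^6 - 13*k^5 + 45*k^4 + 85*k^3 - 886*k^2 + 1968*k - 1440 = (k - 3)*(k^5 - 10*k^4 + 15*k^3 + 130*k^2 - 496*k + 480) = (k - 3)*(k - 2)*(k^4 - 8*k^3 - k^2 + 128*k - 240) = (k - 3)*(k - 2)*(k + 4)*(k^3 - 12*k^2 + 47*k - 60) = (k - 4)*(k - 3)*(k - 2)*(k + 4)*(k^2 - 8*k + 15) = (k - 5)*(k - 4)*(k - 3)*(k - 2)*(k + 4)*(k - 3)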